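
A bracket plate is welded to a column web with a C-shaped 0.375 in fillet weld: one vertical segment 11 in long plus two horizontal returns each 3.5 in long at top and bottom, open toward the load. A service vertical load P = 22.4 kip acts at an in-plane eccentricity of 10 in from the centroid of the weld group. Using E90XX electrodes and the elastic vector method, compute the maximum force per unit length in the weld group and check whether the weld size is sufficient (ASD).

E90XX → F_EXX = 90 ksi.
Total weld length L_w = 18 in. Treat welds as unit-width lines.
Centroid: x̄ = 2×3.5×1.75 / 18 = 0.6806 in from the vertical weld.
Polar moment about centroid: J = I_x + I_y = [11³/12 + 2×3.5×5.5²] + [11×0.6806² + 2(3.5³/12 + 3.5×1.069²)] = 342.9 in³.
Direct shear f_v = P/L_w = 22.4 / 18 = 1.244 kip/in (vertical).
Torsion M = P·e = 22.4 × 10 = 224 kip·in.
Critical point at (x, y) = (2.819, 5.5) from centroid. f_tx = M·y/J = 3.593 kip/in; f_ty = M·x/J = 1.842 kip/in.
Resultant f_max = √[f_tx² + (f_v + f_ty)²] = √[3.593² + (1.244 + 1.842)²] = 4.736 kip/in.
Capacity per unit length: r_n/Ω = (1/2.0) × 0.6 × 90 × (0.707 × 0.375) = 7.158 kip/in.
4.736 ≤ 7.158 → adequate.

f_max ≈ 4.74 kip/in; adequate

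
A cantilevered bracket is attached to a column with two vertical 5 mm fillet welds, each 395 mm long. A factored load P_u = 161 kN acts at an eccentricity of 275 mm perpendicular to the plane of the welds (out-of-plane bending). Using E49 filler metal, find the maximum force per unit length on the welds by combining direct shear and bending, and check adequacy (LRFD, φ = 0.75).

E49XX → F_EXX = 490 MPa.
L_w = 2 × 395 = 790 mm; section modulus (unit throat) S = 2 × L²/6 = 52010 mm².
Direct shear f_v = P/L_w = 161×10³/790 = 203.8 N/mm.
Moment M = P × e = 161×10³ × 275 = 44275000 N·mm; bending f_b = M/S = 851.3 N/mm.
f_max = √(f_v² + f_b²) = √(203.8² + 851.3²) = 875.4 N/mm.
φr_n = 0.75 × 0.6 × 490 × (0.707 × 5) = 779.5 N/mm → NOT adequate.

f_max ≈ 875 N/mm; NOT adequate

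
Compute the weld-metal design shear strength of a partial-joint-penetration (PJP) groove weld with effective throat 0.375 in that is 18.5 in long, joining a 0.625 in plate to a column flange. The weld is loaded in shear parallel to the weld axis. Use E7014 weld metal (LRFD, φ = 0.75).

φR_n ≈ 219 kips

E70XX → F_EXX = 70 ksi.
Effective throat (given) t_e = 0.375 in.
A_we = 0.375 × 18.5 = 6.938 in².
F_nw = 0.6 F_EXX = 42 ksi.
φR_n = 0.75 × 42 × 6.938 = 218.5 kips.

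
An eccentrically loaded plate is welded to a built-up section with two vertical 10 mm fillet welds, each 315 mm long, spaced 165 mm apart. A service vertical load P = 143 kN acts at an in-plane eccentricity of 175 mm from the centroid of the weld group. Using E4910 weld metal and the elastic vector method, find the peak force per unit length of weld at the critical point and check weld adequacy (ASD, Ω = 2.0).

f_max ≈ 608 N/mm; adequate

E49XX → F_EXX = 490 MPa.
Total weld length L_w = 630 mm. Treat welds as unit-width lines.
Polar moment about centroid: J = 2[d³/12 + d(b/2)²] = 2[315³/12 + 315×82.5²] = 9497000 mm³.
Direct shear f_v = P/L_w = 143×10³ / 630 = 227 N/mm (vertical).
Torsion M = P·e = 143×10³ × 175 = 25025000 N·mm.
Critical point at (x, y) = (82.5, 157.5) from centroid. f_tx = M·y/J = 415 N/mm; f_ty = M·x/J = 217.4 N/mm.
Resultant f_max = √[f_tx² + (f_v + f_ty)²] = √[415² + (227 + 217.4)²] = 608 N/mm.
Capacity per unit length: r_n/Ω = (1/2.0) × 0.6 × 490 × (0.707 × 10) = 1039 N/mm.
608 ≤ 1039 → adequate.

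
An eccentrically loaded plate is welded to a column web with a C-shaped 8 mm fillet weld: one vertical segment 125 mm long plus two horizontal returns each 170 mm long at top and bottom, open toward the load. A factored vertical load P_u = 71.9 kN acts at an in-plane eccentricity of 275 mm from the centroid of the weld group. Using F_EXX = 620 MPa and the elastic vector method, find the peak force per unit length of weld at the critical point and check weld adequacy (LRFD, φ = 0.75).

f_max ≈ 967 N/mm; adequate

Total weld length L_w = 465 mm. Treat welds as unit-width lines.
Centroid: x̄ = 2×170×85 / 465 = 62.15 mm from the vertical weld.
Polar moment about centroid: J = I_x + I_y = [125³/12 + 2×170×62.5²] + [125×62.15² + 2(170³/12 + 170×22.85²)] = 2970000 mm³.
Direct shear f_v = P/L_w = 71.9×10³ / 465 = 154.6 N/mm (vertical).
Torsion M = P·e = 71.9×10³ × 275 = 19772000 N·mm.
Critical point at (x, y) = (107.8, 62.5) from centroid. f_tx = M·y/J = 416.1 N/mm; f_ty = M·x/J = 718 N/mm.
Resultant f_max = √[f_tx² + (f_v + f_ty)²] = √[416.1² + (154.6 + 718)²] = 966.7 N/mm.
Capacity per unit length: φr_n = 0.75 × 0.6 × 620 × (0.707 × 8) = 1578 N/mm.
966.7 ≤ 1578 → adequate.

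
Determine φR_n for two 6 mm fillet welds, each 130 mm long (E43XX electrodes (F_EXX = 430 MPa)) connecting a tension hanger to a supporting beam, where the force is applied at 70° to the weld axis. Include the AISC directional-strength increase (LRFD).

t_e = 0.707 × 6 = 4.242 mm; A_we = 4.242 × 260 = 1103 mm².
Directional factor: 1.0 + 0.5 sin^1.5(70°) = 1.455.
F_nw = 0.6 × 430 × 1.455 = 375.5 MPa.
φR_n = 0.75 × 375.5 × 1103 × 10⁻³ = 310.6 kN.

φR_n ≈ 311 kN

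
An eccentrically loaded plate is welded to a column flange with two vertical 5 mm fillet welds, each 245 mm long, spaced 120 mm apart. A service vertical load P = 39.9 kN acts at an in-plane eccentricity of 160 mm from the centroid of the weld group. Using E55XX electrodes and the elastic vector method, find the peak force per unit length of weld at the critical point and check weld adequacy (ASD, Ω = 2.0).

E55XX → F_EXX = 550 MPa.
Total weld length L_w = 490 mm. Treat welds as unit-width lines.
Polar moment about centroid: J = 2[d³/12 + d(b/2)²] = 2[245³/12 + 245×60²] = 4215000 mm³.
Direct shear f_v = P/L_w = 39.9×10³ / 490 = 81.43 N/mm (vertical).
Torsion M = P·e = 39.9×10³ × 160 = 6384000 N·mm.
Critical point at (x, y) = (60, 122.5) from centroid. f_tx = M·y/J = 185.5 N/mm; f_ty = M·x/J = 90.87 N/mm.
Resultant f_max = √[f_tx² + (f_v + f_ty)²] = √[185.5² + (81.43 + 90.87)²] = 253.2 N/mm.
Capacity per unit length: r_n/Ω = (1/2.0) × 0.6 × 550 × (0.707 × 5) = 583.3 N/mm.
253.2 ≤ 583.3 → adequate.

f_max ≈ 253 N/mm; adequate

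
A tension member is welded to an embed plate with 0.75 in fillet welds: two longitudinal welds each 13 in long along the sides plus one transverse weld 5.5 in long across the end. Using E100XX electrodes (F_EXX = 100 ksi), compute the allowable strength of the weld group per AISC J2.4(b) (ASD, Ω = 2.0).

t_e = 0.707 × 0.75 = 0.5302 in.
R_nwl = 0.6 × 100 × 0.5302 × 26 = 827.2 kips (longitudinal, 2 welds).
R_nwt = 0.6 × 100 × 0.5302 × 5.5 = 175 kips (transverse, base value).
(i) R_nwl + R_nwt = 1002 kips; (ii) 0.85 R_nwl + 1.5 R_nwt = 965.6 kips.
R_n = max = 1002 kips [governs: (i)]; R_n/Ω = 501.1 kips.

R_n/Ω ≈ 501 kips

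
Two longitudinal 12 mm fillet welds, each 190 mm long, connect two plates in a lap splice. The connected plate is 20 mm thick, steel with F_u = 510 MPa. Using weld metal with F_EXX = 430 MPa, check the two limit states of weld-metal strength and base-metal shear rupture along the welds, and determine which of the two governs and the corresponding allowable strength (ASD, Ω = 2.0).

t_e = 0.707 × 12 = 8.484 mm; L = 380 mm.
Weld metal: R_n/Ω = (1/2.0) × 0.6 × 430 × 8.484 × 380 × 10⁻³ = 415.9 kN.
Base metal (shear rupture): R_n/Ω = (1/2.0) × 0.6 × 510 × 20 × 380 × 10⁻³ = 1163 kN.
Governing: weld metal.

R_n/Ω ≈ 416 kN (weld metal governs)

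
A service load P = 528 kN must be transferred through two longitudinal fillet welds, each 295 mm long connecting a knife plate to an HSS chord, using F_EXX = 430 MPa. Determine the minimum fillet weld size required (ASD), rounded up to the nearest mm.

w = 10 mm

Total weld length L = 590 mm.
Required throat t_e = P × Ω / (0.6 F_EXX × L) = 528 × 2.0 / (0.6 × 430 × 590 × 10⁻³) = 6.937 mm.
Required leg w = t_e / 0.707 = 9.812 mm → use 10 mm.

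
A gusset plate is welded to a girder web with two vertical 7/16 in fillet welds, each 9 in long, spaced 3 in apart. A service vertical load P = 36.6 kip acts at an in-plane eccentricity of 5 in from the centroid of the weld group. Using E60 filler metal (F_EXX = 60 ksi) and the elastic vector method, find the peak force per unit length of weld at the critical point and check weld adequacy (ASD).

Total weld length L_w = 18 in. Treat welds as unit-width lines.
Polar moment about centroid: J = 2[d³/12 + d(b/2)²] = 2[9³/12 + 9×1.5²] = 162 in³.
Direct shear f_v = P/L_w = 36.6 / 18 = 2.033 kip/in (vertical).
Torsion M = P·e = 36.6 × 5 = 183 kip·in.
Critical point at (x, y) = (1.5, 4.5) from centroid. f_tx = M·y/J = 5.083 kip/in; f_ty = M·x/J = 1.694 kip/in.
Resultant f_max = √[f_tx² + (f_v + f_ty)²] = √[5.083² + (2.033 + 1.694)²] = 6.304 kip/in.
Capacity per unit length: r_n/Ω = (1/2.0) × 0.6 × 60 × (0.707 × 0.4375) = 5.568 kip/in.
6.304 > 5.568 → NOT adequate.

f_max ≈ 6.3 kip/in; NOT adequate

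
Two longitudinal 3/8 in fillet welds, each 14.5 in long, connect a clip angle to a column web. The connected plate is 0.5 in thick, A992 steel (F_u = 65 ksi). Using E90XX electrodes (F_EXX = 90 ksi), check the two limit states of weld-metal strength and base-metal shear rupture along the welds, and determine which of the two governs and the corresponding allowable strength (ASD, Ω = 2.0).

t_e = 0.707 × 0.375 = 0.2651 in; L = 29 in.
Weld metal: R_n/Ω = (1/2.0) × 0.6 × 90 × 0.2651 × 29 = 207.6 kip.
Base metal (shear rupture): R_n/Ω = (1/2.0) × 0.6 × 65 × 0.5 × 29 = 282.8 kip.
Governing: weld metal.

R_n/Ω ≈ 208 kip (weld metal governs)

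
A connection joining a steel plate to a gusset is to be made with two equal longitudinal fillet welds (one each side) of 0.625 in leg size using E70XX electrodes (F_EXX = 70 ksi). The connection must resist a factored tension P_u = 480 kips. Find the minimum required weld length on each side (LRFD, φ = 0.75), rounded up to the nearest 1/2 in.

L = 17.5 in on each side

Throat t_e = 0.707 × 0.625 = 0.4419 in.
φr_n = 0.75 × 0.6 × 70 × 0.4419 = 13.92 kips/in.
L_req = P_u / φr_n = 480 / 13.92 = 34.49 in total.
Per side: 34.49 / 2 = 17.24 in.
Round up → use L = 17.5 in on each side.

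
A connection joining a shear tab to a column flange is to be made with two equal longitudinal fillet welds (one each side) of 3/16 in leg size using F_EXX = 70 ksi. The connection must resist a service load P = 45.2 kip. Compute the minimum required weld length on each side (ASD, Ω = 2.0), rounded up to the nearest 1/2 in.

Throat t_e = 0.707 × 0.1875 = 0.1326 in.
r_n/Ω = (0.6 × 70 × 0.1326) / 2.0 = 2.784 kip/in.
L_req = P / (r_n/Ω) = 45.2 / 2.784 = 16.24 in total.
Per side: 16.24 / 2 = 8.118 in.
Round up → use L = 8.5 in on each side.

L = 8.5 in on each side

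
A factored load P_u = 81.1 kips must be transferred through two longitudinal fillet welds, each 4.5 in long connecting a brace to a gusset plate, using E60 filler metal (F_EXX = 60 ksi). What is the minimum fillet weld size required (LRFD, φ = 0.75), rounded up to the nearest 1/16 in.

Total weld length L = 9 in.
Required throat t_e = P_u / (φ × 0.6 F_EXX × L) = 81.1 / (0.75 × 0.6 × 60 × 9) = 0.3337 in.
Required leg w = t_e / 0.707 = 0.4721 in → use 1/2 in.

w = 1/2 in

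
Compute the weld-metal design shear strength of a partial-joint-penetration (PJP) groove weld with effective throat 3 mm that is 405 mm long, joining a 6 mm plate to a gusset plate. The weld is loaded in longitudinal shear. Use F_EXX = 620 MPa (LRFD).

Effective throat (given) t_e = 3 mm.
A_we = 3 × 405 = 1215 mm².
F_nw = 0.6 F_EXX = 372 MPa.
φR_n = 0.75 × 372 × 1215 × 10⁻³ = 339 kN.

φR_n ≈ 339 kN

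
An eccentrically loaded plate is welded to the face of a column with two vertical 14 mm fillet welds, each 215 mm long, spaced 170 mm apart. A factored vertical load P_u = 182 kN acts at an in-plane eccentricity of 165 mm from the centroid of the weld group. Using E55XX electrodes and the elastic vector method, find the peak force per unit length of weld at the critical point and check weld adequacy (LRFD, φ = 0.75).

E55XX → F_EXX = 550 MPa.
Total weld length L_w = 430 mm. Treat welds as unit-width lines.
Polar moment about centroid: J = 2[d³/12 + d(b/2)²] = 2[215³/12 + 215×85²] = 4763000 mm³.
Direct shear f_v = P/L_w = 182×10³ / 430 = 423.3 N/mm (vertical).
Torsion M = P·e = 182×10³ × 165 = 30030000 N·mm.
Critical point at (x, y) = (85, 107.5) from centroid. f_tx = M·y/J = 677.8 N/mm; f_ty = M·x/J = 535.9 N/mm.
Resultant f_max = √[f_tx² + (f_v + f_ty)²] = √[677.8² + (423.3 + 535.9)²] = 1174 N/mm.
Capacity per unit length: φr_n = 0.75 × 0.6 × 550 × (0.707 × 14) = 2450 N/mm.
1174 ≤ 2450 → adequate.

f_max ≈ 1170 N/mm; adequate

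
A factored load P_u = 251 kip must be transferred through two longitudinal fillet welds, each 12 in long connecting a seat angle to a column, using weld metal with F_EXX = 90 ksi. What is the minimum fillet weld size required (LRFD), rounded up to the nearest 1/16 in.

w = 3/8 in

Total weld length L = 24 in.
Required throat t_e = P_u / (φ × 0.6 F_EXX × L) = 251 / (0.75 × 0.6 × 90 × 24) = 0.2582 in.
Required leg w = t_e / 0.707 = 0.3652 in → use 3/8 in.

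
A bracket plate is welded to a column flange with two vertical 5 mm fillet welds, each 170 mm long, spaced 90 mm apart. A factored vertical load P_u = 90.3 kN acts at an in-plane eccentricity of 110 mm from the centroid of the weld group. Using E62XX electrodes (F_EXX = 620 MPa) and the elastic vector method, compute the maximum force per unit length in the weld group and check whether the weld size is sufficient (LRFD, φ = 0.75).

f_max ≈ 794 N/mm; adequate

Total weld length L_w = 340 mm. Treat welds as unit-width lines.
Polar moment about centroid: J = 2[d³/12 + d(b/2)²] = 2[170³/12 + 170×45²] = 1507000 mm³.
Direct shear f_v = P/L_w = 90.3×10³ / 340 = 265.6 N/mm (vertical).
Torsion M = P·e = 90.3×10³ × 110 = 9933000 N·mm.
Critical point at (x, y) = (45, 85) from centroid. f_tx = M·y/J = 560.1 N/mm; f_ty = M·x/J = 296.5 N/mm.
Resultant f_max = √[f_tx² + (f_v + f_ty)²] = √[560.1² + (265.6 + 296.5)²] = 793.6 N/mm.
Capacity per unit length: φr_n = 0.75 × 0.6 × 620 × (0.707 × 5) = 986.3 N/mm.
793.6 ≤ 986.3 → adequate.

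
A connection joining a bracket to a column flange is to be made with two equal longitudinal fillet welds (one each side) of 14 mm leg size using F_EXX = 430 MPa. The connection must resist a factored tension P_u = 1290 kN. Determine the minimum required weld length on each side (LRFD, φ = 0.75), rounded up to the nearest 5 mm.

L = 340 mm on each side

Throat t_e = 0.707 × 14 = 9.898 mm.
φr_n = 0.75 × 0.6 × 430 × 9.898 × 10⁻³ = 1.915 kN/mm.
L_req = P_u / φr_n = 1290 / 1.915 = 673.5 mm total.
Per side: 673.5 / 2 = 336.8 mm.
Round up → use L = 340 mm on each side.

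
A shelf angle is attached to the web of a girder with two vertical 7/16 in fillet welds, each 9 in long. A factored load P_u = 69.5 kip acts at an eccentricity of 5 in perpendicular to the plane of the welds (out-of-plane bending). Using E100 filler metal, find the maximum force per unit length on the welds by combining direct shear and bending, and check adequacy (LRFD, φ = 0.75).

f_max ≈ 13.4 kip/in; adequate

E100XX → F_EXX = 100 ksi.
L_w = 2 × 9 = 18 in; section modulus (unit throat) S = 2 × L²/6 = 27 in².
Direct shear f_v = P/L_w = 69.5/18 = 3.861 kip/in.
Moment M = P × e = 69.5 × 5 = 347.5 kip·in; bending f_b = M/S = 12.87 kip/in.
f_max = √(f_v² + f_b²) = √(3.861² + 12.87²) = 13.44 kip/in.
φr_n = 0.75 × 0.6 × 100 × (0.707 × 0.4375) = 13.92 kip/in → adequate.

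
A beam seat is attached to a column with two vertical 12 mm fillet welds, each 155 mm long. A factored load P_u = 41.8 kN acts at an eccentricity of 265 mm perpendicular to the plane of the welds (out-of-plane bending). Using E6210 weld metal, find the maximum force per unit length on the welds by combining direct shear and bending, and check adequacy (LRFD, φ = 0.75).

E62XX → F_EXX = 620 MPa.
L_w = 2 × 155 = 310 mm; section modulus (unit throat) S = 2 × L²/6 = 8008 mm².
Direct shear f_v = P/L_w = 41.8×10³/310 = 134.8 N/mm.
Moment M = P × e = 41.8×10³ × 265 = 11077000 N·mm; bending f_b = M/S = 1383 N/mm.
f_max = √(f_v² + f_b²) = √(134.8² + 1383²) = 1390 N/mm.
φr_n = 0.75 × 0.6 × 620 × (0.707 × 12) = 2367 N/mm → adequate.

f_max ≈ 1390 N/mm; adequate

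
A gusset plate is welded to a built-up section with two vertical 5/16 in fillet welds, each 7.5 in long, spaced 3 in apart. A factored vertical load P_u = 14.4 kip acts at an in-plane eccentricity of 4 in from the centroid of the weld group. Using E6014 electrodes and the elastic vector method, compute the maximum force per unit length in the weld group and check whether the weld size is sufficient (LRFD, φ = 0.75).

f_max ≈ 2.74 kip/in; adequate

E60XX → F_EXX = 60 ksi.
Total weld length L_w = 15 in. Treat welds as unit-width lines.
Polar moment about centroid: J = 2[d³/12 + d(b/2)²] = 2[7.5³/12 + 7.5×1.5²] = 104.1 in³.
Direct shear f_v = P/L_w = 14.4 / 15 = 0.96 kip/in (vertical).
Torsion M = P·e = 14.4 × 4 = 57.6 kip·in.
Critical point at (x, y) = (1.5, 3.75) from centroid. f_tx = M·y/J = 2.076 kip/in; f_ty = M·x/J = 0.8303 kip/in.
Resultant f_max = √[f_tx² + (f_v + f_ty)²] = √[2.076² + (0.96 + 0.8303)²] = 2.741 kip/in.
Capacity per unit length: φr_n = 0.75 × 0.6 × 60 × (0.707 × 0.3125) = 5.965 kip/in.
2.741 ≤ 5.965 → adequate.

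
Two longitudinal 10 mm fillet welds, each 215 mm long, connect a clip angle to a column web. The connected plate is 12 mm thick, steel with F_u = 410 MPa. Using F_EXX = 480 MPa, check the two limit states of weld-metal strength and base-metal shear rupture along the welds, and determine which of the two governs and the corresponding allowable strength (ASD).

R_n/Ω ≈ 438 kN (weld metal governs)

t_e = 0.707 × 10 = 7.07 mm; L = 430 mm.
Weld metal: R_n/Ω = (1/2.0) × 0.6 × 480 × 7.07 × 430 × 10⁻³ = 437.8 kN.
Base metal (shear rupture): R_n/Ω = (1/2.0) × 0.6 × 410 × 12 × 430 × 10⁻³ = 634.7 kN.
Governing: weld metal.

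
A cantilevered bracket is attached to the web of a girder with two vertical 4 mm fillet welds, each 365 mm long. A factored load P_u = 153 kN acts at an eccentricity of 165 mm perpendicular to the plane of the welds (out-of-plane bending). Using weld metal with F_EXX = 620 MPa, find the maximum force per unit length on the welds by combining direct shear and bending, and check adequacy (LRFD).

f_max ≈ 606 N/mm; adequate

L_w = 2 × 365 = 730 mm; section modulus (unit throat) S = 2 × L²/6 = 44410 mm².
Direct shear f_v = P/L_w = 153×10³/730 = 209.6 N/mm.
Moment M = P × e = 153×10³ × 165 = 25245000 N·mm; bending f_b = M/S = 568.5 N/mm.
f_max = √(f_v² + f_b²) = √(209.6² + 568.5²) = 605.9 N/mm.
φr_n = 0.75 × 0.6 × 620 × (0.707 × 4) = 789 N/mm → adequate.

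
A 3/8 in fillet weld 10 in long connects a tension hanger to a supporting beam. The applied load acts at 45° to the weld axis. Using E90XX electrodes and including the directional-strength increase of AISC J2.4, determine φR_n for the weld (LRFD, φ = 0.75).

φR_n ≈ 139 kip

E90XX → F_EXX = 90 ksi.
t_e = 0.707 × 0.375 = 0.2651 in; A_we = 0.2651 × 10 = 2.651 in².
Directional factor: 1.0 + 0.5 sin^1.5(45°) = 1.297.
F_nw = 0.6 × 90 × 1.297 = 70.05 ksi.
φR_n = 0.75 × 70.05 × 2.651 = 139.3 kip.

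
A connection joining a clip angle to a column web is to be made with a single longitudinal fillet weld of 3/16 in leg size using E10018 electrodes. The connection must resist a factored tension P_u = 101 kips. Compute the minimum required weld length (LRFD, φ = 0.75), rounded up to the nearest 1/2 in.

L = 17 in

E100XX → F_EXX = 100 ksi.
Throat t_e = 0.707 × 0.1875 = 0.1326 in.
φr_n = 0.75 × 0.6 × 100 × 0.1326 = 5.965 kips/in.
L_req = P_u / φr_n = 101 / 5.965 = 16.93 in total.
Round up → use L = 17 in.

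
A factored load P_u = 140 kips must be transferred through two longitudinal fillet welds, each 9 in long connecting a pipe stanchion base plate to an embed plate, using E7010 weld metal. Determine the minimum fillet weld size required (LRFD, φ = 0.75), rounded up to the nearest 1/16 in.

w = 3/8 in

E70XX → F_EXX = 70 ksi.
Total weld length L = 18 in.
Required throat t_e = P_u / (φ × 0.6 F_EXX × L) = 140 / (0.75 × 0.6 × 70 × 18) = 0.2469 in.
Required leg w = t_e / 0.707 = 0.3492 in → use 3/8 in.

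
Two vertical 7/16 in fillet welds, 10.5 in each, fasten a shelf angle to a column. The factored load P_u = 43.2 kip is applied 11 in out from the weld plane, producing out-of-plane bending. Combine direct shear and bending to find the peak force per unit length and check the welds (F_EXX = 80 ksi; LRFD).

f_max ≈ 13.1 kip/in; NOT adequate

L_w = 2 × 10.5 = 21 in; section modulus (unit throat) S = 2 × L²/6 = 36.75 in².
Direct shear f_v = P/L_w = 43.2/21 = 2.057 kip/in.
Moment M = P × e = 43.2 × 11 = 475.2 kip·in; bending f_b = M/S = 12.93 kip/in.
f_max = √(f_v² + f_b²) = √(2.057² + 12.93²) = 13.09 kip/in.
φr_n = 0.75 × 0.6 × 80 × (0.707 × 0.4375) = 11.14 kip/in → NOT adequate.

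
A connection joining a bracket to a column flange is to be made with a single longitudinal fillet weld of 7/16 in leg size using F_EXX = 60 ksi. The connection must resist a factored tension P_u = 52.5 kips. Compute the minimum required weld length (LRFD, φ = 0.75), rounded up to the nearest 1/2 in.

L = 6.5 in

Throat t_e = 0.707 × 0.4375 = 0.3093 in.
φr_n = 0.75 × 0.6 × 60 × 0.3093 = 8.351 kips/in.
L_req = P_u / φr_n = 52.5 / 8.351 = 6.286 in total.
Round up → use L = 6.5 in.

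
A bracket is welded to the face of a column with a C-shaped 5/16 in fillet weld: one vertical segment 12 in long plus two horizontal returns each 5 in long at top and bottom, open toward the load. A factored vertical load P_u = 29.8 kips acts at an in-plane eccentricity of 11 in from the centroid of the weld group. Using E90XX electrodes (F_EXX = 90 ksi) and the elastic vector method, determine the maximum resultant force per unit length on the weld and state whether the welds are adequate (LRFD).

f_max ≈ 5.05 kip/in; adequate

Total weld length L_w = 22 in. Treat welds as unit-width lines.
Centroid: x̄ = 2×5×2.5 / 22 = 1.136 in from the vertical weld.
Polar moment about centroid: J = I_x + I_y = [12³/12 + 2×5×6²] + [12×1.136² + 2(5³/12 + 5×1.364²)] = 558.9 in³.
Direct shear f_v = P/L_w = 29.8 / 22 = 1.355 kip/in (vertical).
Torsion M = P·e = 29.8 × 11 = 327.8 kip·in.
Critical point at (x, y) = (3.864, 6) from centroid. f_tx = M·y/J = 3.519 kip/in; f_ty = M·x/J = 2.266 kip/in.
Resultant f_max = √[f_tx² + (f_v + f_ty)²] = √[3.519² + (1.355 + 2.266)²] = 5.049 kip/in.
Capacity per unit length: φr_n = 0.75 × 0.6 × 90 × (0.707 × 0.3125) = 8.948 kip/in.
5.049 ≤ 8.948 → adequate.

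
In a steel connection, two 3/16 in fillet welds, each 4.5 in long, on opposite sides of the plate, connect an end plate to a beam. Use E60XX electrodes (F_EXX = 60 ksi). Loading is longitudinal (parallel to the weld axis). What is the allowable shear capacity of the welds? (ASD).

Effective throat t_e = 0.707 × 0.1875 = 0.1326 in.
Total length L = 9 in; A_we = 0.1326 × 9 = 1.193 in².
F_nw = 0.6 F_EXX = 0.6 × 60 = 36 ksi.
R_n = 36 × 1.193 = 42.95 kip; R_n/Ω = 42.95/2.0 = 21.48 kip.

R_n/Ω ≈ 21.5 kip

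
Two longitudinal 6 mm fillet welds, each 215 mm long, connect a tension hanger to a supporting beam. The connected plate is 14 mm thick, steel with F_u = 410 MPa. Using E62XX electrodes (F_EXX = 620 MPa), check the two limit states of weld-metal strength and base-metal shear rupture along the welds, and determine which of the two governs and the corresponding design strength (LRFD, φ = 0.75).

t_e = 0.707 × 6 = 4.242 mm; L = 430 mm.
Weld metal: φR_n = 0.75 × 0.6 × 620 × 4.242 × 430 × 10⁻³ = 508.9 kN.
Base metal (shear rupture): φR_n = 0.75 × 0.6 × 410 × 14 × 430 × 10⁻³ = 1111 kN.
Governing: weld metal.

φR_n ≈ 509 kN (weld metal governs)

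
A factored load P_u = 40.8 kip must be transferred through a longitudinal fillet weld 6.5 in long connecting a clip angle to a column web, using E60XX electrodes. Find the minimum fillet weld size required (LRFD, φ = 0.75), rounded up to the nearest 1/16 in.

w = 3/8 in

E60XX → F_EXX = 60 ksi.
Total weld length L = 6.5 in.
Required throat t_e = P_u / (φ × 0.6 F_EXX × L) = 40.8 / (0.75 × 0.6 × 60 × 6.5) = 0.2325 in.
Required leg w = t_e / 0.707 = 0.3288 in → use 3/8 in.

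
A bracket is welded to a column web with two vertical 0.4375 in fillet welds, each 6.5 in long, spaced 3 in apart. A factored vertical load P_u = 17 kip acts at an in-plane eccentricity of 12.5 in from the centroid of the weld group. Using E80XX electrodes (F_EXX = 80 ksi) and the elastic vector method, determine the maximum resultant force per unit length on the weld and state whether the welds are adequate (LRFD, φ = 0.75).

Total weld length L_w = 13 in. Treat welds as unit-width lines.
Polar moment about centroid: J = 2[d³/12 + d(b/2)²] = 2[6.5³/12 + 6.5×1.5²] = 75.02 in³.
Direct shear f_v = P/L_w = 17 / 13 = 1.308 kip/in (vertical).
Torsion M = P·e = 17 × 12.5 = 212.5 kip·in.
Critical point at (x, y) = (1.5, 3.25) from centroid. f_tx = M·y/J = 9.206 kip/in; f_ty = M·x/J = 4.249 kip/in.
Resultant f_max = √[f_tx² + (f_v + f_ty)²] = √[9.206² + (1.308 + 4.249)²] = 10.75 kip/in.
Capacity per unit length: φr_n = 0.75 × 0.6 × 80 × (0.707 × 0.4375) = 11.14 kip/in.
10.75 ≤ 11.14 → adequate.

f_max ≈ 10.8 kip/in; adequate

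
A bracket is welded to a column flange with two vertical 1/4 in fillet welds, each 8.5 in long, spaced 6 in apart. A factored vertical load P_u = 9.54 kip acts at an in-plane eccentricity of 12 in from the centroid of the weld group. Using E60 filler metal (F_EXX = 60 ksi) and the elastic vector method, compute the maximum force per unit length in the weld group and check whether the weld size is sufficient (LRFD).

Total weld length L_w = 17 in. Treat welds as unit-width lines.
Polar moment about centroid: J = 2[d³/12 + d(b/2)²] = 2[8.5³/12 + 8.5×3²] = 255.4 in³.
Direct shear f_v = P/L_w = 9.54 / 17 = 0.5612 kip/in (vertical).
Torsion M = P·e = 9.54 × 12 = 114.48 kip·in.
Critical point at (x, y) = (3, 4.25) from centroid. f_tx = M·y/J = 1.905 kip/in; f_ty = M·x/J = 1.345 kip/in.
Resultant f_max = √[f_tx² + (f_v + f_ty)²] = √[1.905² + (0.5612 + 1.345)²] = 2.695 kip/in.
Capacity per unit length: φr_n = 0.75 × 0.6 × 60 × (0.707 × 0.25) = 4.772 kip/in.
2.695 ≤ 4.772 → adequate.

f_max ≈ 2.7 kip/in; adequate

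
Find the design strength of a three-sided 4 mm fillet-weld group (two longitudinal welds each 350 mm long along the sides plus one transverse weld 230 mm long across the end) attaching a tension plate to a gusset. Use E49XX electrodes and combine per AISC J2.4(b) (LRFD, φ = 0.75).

E49XX → F_EXX = 490 MPa.
t_e = 0.707 × 4 = 2.828 mm.
R_nwl = 0.6 × 490 × 2.828 × 700 × 10⁻³ = 582 kN (longitudinal, 2 welds).
R_nwt = 0.6 × 490 × 2.828 × 230 × 10⁻³ = 191.2 kN (transverse, base value).
(i) R_nwl + R_nwt = 773.2 kN; (ii) 0.85 R_nwl + 1.5 R_nwt = 781.5 kN.
R_n = max = 781.5 kN [governs: (ii)]; φR_n = 586.2 kN.

φR_n ≈ 586 kN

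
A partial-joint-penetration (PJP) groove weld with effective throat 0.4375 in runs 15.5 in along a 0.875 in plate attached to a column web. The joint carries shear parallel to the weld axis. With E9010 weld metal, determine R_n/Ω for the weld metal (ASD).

R_n/Ω ≈ 183 kips

E90XX → F_EXX = 90 ksi.
Effective throat (given) t_e = 0.4375 in.
A_we = 0.4375 × 15.5 = 6.781 in².
F_nw = 0.6 F_EXX = 54 ksi.
R_n/Ω = (54 × 6.781) / 2.0 = 183.1 kips.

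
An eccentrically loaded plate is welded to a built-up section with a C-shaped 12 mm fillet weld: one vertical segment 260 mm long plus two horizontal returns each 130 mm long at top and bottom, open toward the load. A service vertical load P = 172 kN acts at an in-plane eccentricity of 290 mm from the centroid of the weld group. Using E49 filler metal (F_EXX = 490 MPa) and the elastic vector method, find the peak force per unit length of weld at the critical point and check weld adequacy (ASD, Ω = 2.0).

f_max ≈ 1420 N/mm; NOT adequate

Total weld length L_w = 520 mm. Treat welds as unit-width lines.
Centroid: x̄ = 2×130×65 / 520 = 32.5 mm from the vertical weld.
Polar moment about centroid: J = I_x + I_y = [260³/12 + 2×130×130²] + [260×32.5² + 2(130³/12 + 130×32.5²)] = 6774000 mm³.
Direct shear f_v = P/L_w = 172×10³ / 520 = 330.8 N/mm (vertical).
Torsion M = P·e = 172×10³ × 290 = 49880000 N·mm.
Critical point at (x, y) = (97.5, 130) from centroid. f_tx = M·y/J = 957.2 N/mm; f_ty = M·x/J = 717.9 N/mm.
Resultant f_max = √[f_tx² + (f_v + f_ty)²] = √[957.2² + (330.8 + 717.9)²] = 1420 N/mm.
Capacity per unit length: r_n/Ω = (1/2.0) × 0.6 × 490 × (0.707 × 12) = 1247 N/mm.
1420 > 1247 → NOT adequate.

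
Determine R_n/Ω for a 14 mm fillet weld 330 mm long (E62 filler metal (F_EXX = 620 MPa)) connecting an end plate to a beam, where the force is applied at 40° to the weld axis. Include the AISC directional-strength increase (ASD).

t_e = 0.707 × 14 = 9.898 mm; A_we = 9.898 × 330 = 3266 mm².
Directional factor: 1.0 + 0.5 sin^1.5(40°) = 1.258.
F_nw = 0.6 × 620 × 1.258 = 467.9 MPa.
R_n/Ω = (467.9 × 3266) / 2.0 × 10⁻³ = 764.1 kN.

R_n/Ω ≈ 764 kN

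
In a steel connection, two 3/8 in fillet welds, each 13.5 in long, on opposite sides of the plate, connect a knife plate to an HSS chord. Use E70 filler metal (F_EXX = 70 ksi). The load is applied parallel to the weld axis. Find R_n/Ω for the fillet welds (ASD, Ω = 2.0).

R_n/Ω ≈ 150 kip

Effective throat t_e = 0.707 × 0.375 = 0.2651 in.
Total length L = 27 in; A_we = 0.2651 × 27 = 7.158 in².
F_nw = 0.6 F_EXX = 0.6 × 70 = 42 ksi.
R_n = 42 × 7.158 = 300.7 kip; R_n/Ω = 300.7/2.0 = 150.3 kip.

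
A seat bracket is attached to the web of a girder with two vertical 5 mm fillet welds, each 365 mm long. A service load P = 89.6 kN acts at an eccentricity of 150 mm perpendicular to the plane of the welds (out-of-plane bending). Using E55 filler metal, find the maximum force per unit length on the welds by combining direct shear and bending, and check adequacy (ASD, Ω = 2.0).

E55XX → F_EXX = 550 MPa.
L_w = 2 × 365 = 730 mm; section modulus (unit throat) S = 2 × L²/6 = 44410 mm².
Direct shear f_v = P/L_w = 89.6×10³/730 = 122.7 N/mm.
Moment M = P × e = 89.6×10³ × 150 = 13440000 N·mm; bending f_b = M/S = 302.6 N/mm.
f_max = √(f_v² + f_b²) = √(122.7² + 302.6²) = 326.6 N/mm.
r_n/Ω = (1/2.0) × 0.6 × 550 × (0.707 × 5) = 583.3 N/mm → adequate.

f_max ≈ 327 N/mm; adequate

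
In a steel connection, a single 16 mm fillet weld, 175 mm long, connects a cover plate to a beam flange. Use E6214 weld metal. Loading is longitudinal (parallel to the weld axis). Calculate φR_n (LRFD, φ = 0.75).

φR_n ≈ 552 kN

E62XX → F_EXX = 620 MPa.
Effective throat t_e = 0.707 × 16 = 11.31 mm.
Total length L = 175 mm; A_we = 11.31 × 175 = 1980 mm².
F_nw = 0.6 F_EXX = 0.6 × 620 = 372 MPa.
φR_n = 0.75 × 372 × 1980 × 10⁻³ = 552.3 kN.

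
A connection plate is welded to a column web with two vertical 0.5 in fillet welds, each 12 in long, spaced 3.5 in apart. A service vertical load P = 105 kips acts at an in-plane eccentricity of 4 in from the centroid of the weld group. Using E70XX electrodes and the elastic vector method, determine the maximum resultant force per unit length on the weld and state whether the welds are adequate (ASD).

E70XX → F_EXX = 70 ksi.
Total weld length L_w = 24 in. Treat welds as unit-width lines.
Polar moment about centroid: J = 2[d³/12 + d(b/2)²] = 2[12³/12 + 12×1.75²] = 361.5 in³.
Direct shear f_v = P/L_w = 105 / 24 = 4.375 kip/in (vertical).
Torsion M = P·e = 105 × 4 = 420 kip·in.
Critical point at (x, y) = (1.75, 6) from centroid. f_tx = M·y/J = 6.971 kip/in; f_ty = M·x/J = 2.033 kip/in.
Resultant f_max = √[f_tx² + (f_v + f_ty)²] = √[6.971² + (4.375 + 2.033)²] = 9.469 kip/in.
Capacity per unit length: r_n/Ω = (1/2.0) × 0.6 × 70 × (0.707 × 0.5) = 7.423 kip/in.
9.469 > 7.423 → NOT adequate.

f_max ≈ 9.47 kip/in; NOT adequate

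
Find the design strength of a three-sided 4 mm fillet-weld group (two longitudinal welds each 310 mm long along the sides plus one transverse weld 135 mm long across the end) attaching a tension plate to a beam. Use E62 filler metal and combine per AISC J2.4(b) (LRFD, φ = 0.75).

E62XX → F_EXX = 620 MPa.
t_e = 0.707 × 4 = 2.828 mm.
R_nwl = 0.6 × 620 × 2.828 × 620 × 10⁻³ = 652.2 kN (longitudinal, 2 welds).
R_nwt = 0.6 × 620 × 2.828 × 135 × 10⁻³ = 142 kN (transverse, base value).
(i) R_nwl + R_nwt = 794.3 kN; (ii) 0.85 R_nwl + 1.5 R_nwt = 767.4 kN.
R_n = max = 794.3 kN [governs: (i)]; φR_n = 595.7 kN.

φR_n ≈ 596 kN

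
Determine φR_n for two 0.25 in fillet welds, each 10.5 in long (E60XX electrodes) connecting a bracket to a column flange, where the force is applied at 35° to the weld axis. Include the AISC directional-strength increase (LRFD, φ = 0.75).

E60XX → F_EXX = 60 ksi.
t_e = 0.707 × 0.25 = 0.1767 in; A_we = 0.1767 × 21 = 3.712 in².
Directional factor: 1.0 + 0.5 sin^1.5(35°) = 1.217.
F_nw = 0.6 × 60 × 1.217 = 43.82 ksi.
φR_n = 0.75 × 43.82 × 3.712 = 122 kips.

φR_n ≈ 122 kips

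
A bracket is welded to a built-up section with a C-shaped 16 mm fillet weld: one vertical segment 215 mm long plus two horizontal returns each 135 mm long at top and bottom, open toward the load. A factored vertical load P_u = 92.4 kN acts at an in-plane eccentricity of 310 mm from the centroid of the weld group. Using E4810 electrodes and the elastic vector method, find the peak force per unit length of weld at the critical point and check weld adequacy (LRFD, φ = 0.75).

f_max ≈ 986 N/mm; adequate

E48XX → F_EXX = 480 MPa.
Total weld length L_w = 485 mm. Treat welds as unit-width lines.
Centroid: x̄ = 2×135×67.5 / 485 = 37.58 mm from the vertical weld.
Polar moment about centroid: J = I_x + I_y = [215³/12 + 2×135×107.5²] + [215×37.58² + 2(135³/12 + 135×29.92²)] = 4904000 mm³.
Direct shear f_v = P/L_w = 92.4×10³ / 485 = 190.5 N/mm (vertical).
Torsion M = P·e = 92.4×10³ × 310 = 28644000 N·mm.
Critical point at (x, y) = (97.42, 107.5) from centroid. f_tx = M·y/J = 627.9 N/mm; f_ty = M·x/J = 569.1 N/mm.
Resultant f_max = √[f_tx² + (f_v + f_ty)²] = √[627.9² + (190.5 + 569.1)²] = 985.5 N/mm.
Capacity per unit length: φr_n = 0.75 × 0.6 × 480 × (0.707 × 16) = 2443 N/mm.
985.5 ≤ 2443 → adequate.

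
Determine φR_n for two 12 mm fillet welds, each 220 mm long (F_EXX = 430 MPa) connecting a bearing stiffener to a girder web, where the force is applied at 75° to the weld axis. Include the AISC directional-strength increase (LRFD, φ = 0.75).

φR_n ≈ 1070 kN

t_e = 0.707 × 12 = 8.484 mm; A_we = 8.484 × 440 = 3733 mm².
Directional factor: 1.0 + 0.5 sin^1.5(75°) = 1.475.
F_nw = 0.6 × 430 × 1.475 = 380.5 MPa.
φR_n = 0.75 × 380.5 × 3733 × 10⁻³ = 1065 kN.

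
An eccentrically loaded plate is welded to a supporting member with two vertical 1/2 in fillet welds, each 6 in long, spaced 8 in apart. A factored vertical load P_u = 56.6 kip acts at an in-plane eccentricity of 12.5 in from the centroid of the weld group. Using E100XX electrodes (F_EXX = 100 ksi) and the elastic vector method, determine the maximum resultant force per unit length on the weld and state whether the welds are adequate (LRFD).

f_max ≈ 19.5 kip/in; NOT adequate

Total weld length L_w = 12 in. Treat welds as unit-width lines.
Polar moment about centroid: J = 2[d³/12 + d(b/2)²] = 2[6³/12 + 6×4²] = 228 in³.
Direct shear f_v = P/L_w = 56.6 / 12 = 4.717 kip/in (vertical).
Torsion M = P·e = 56.6 × 12.5 = 707.5 kip·in.
Critical point at (x, y) = (4, 3) from centroid. f_tx = M·y/J = 9.309 kip/in; f_ty = M·x/J = 12.41 kip/in.
Resultant f_max = √[f_tx² + (f_v + f_ty)²] = √[9.309² + (4.717 + 12.41)²] = 19.5 kip/in.
Capacity per unit length: φr_n = 0.75 × 0.6 × 100 × (0.707 × 0.5) = 15.91 kip/in.
19.5 > 15.91 → NOT adequate.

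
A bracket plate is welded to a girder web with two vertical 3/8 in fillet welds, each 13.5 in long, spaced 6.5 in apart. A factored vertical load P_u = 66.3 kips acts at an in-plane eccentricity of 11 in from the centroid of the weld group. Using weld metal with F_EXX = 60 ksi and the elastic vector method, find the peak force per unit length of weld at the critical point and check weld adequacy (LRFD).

Total weld length L_w = 27 in. Treat welds as unit-width lines.
Polar moment about centroid: J = 2[d³/12 + d(b/2)²] = 2[13.5³/12 + 13.5×3.25²] = 695.2 in³.
Direct shear f_v = P/L_w = 66.3 / 27 = 2.456 kip/in (vertical).
Torsion M = P·e = 66.3 × 11 = 729.3 kip·in.
Critical point at (x, y) = (3.25, 6.75) from centroid. f_tx = M·y/J = 7.081 kip/in; f_ty = M·x/J = 3.409 kip/in.
Resultant f_max = √[f_tx² + (f_v + f_ty)²] = √[7.081² + (2.456 + 3.409)²] = 9.194 kip/in.
Capacity per unit length: φr_n = 0.75 × 0.6 × 60 × (0.707 × 0.375) = 7.158 kip/in.
9.194 > 7.158 → NOT adequate.

f_max ≈ 9.19 kip/in; NOT adequate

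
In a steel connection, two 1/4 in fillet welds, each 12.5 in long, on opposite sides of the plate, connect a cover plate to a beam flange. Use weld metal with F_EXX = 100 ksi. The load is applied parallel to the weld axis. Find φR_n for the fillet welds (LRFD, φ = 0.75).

Effective throat t_e = 0.707 × 0.25 = 0.1767 in.
Total length L = 25 in; A_we = 0.1767 × 25 = 4.419 in².
F_nw = 0.6 F_EXX = 0.6 × 100 = 60 ksi.
φR_n = 0.75 × 60 × 4.419 = 198.8 kips.

φR_n ≈ 199 kips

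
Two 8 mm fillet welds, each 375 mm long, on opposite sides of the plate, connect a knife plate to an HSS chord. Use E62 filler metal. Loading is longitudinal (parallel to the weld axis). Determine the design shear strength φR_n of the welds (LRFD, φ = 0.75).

φR_n ≈ 1180 kN

E62XX → F_EXX = 620 MPa.
Effective throat t_e = 0.707 × 8 = 5.656 mm.
Total length L = 750 mm; A_we = 5.656 × 750 = 4242 mm².
F_nw = 0.6 F_EXX = 0.6 × 620 = 372 MPa.
φR_n = 0.75 × 372 × 4242 × 10⁻³ = 1184 kN.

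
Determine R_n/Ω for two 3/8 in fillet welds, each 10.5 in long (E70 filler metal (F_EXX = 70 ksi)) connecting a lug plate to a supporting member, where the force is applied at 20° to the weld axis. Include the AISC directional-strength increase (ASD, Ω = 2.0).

t_e = 0.707 × 0.375 = 0.2651 in; A_we = 0.2651 × 21 = 5.568 in².
Directional factor: 1.0 + 0.5 sin^1.5(20°) = 1.1.
F_nw = 0.6 × 70 × 1.1 = 46.2 ksi.
R_n/Ω = (46.2 × 5.568) / 2.0 = 128.6 kips.

R_n/Ω ≈ 129 kips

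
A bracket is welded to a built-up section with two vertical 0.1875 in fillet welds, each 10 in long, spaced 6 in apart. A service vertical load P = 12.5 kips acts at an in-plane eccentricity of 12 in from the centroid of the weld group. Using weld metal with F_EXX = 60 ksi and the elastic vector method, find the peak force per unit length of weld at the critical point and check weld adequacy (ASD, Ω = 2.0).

f_max ≈ 2.89 kip/in; NOT adequate

Total weld length L_w = 20 in. Treat welds as unit-width lines.
Polar moment about centroid: J = 2[d³/12 + d(b/2)²] = 2[10³/12 + 10×3²] = 346.7 in³.
Direct shear f_v = P/L_w = 12.5 / 20 = 0.625 kip/in (vertical).
Torsion M = P·e = 12.5 × 12 = 150 kip·in.
Critical point at (x, y) = (3, 5) from centroid. f_tx = M·y/J = 2.163 kip/in; f_ty = M·x/J = 1.298 kip/in.
Resultant f_max = √[f_tx² + (f_v + f_ty)²] = √[2.163² + (0.625 + 1.298)²] = 2.895 kip/in.
Capacity per unit length: r_n/Ω = (1/2.0) × 0.6 × 60 × (0.707 × 0.1875) = 2.386 kip/in.
2.895 > 2.386 → NOT adequate.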